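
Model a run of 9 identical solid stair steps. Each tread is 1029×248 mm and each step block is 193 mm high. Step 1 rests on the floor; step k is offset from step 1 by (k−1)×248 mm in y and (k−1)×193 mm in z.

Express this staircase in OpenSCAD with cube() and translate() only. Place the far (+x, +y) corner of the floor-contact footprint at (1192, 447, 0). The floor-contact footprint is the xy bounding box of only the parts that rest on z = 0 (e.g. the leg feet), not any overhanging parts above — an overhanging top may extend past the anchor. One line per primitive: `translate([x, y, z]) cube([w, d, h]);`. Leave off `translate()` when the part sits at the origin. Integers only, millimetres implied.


translate([163, 199, 0]) cube([1029, 248, 193]);
translate([163, 447, 193]) cube([1029, 248, 193]);
translate([163, 695, 386]) cube([1029, 248, 193]);
translate([163, 943, 579]) cube([1029, 248, 193]);
translate([163, 1191, 772]) cube([1029, 248, 193]);
translate([163, 1439, 965]) cube([1029, 248, 193]);
translate([163, 1687, 1158]) cube([1029, 248, 193]);
translate([163, 1935, 1351]) cube([1029, 248, 193]);
translate([163, 2183, 1544]) cube([1029, 248, 193]);


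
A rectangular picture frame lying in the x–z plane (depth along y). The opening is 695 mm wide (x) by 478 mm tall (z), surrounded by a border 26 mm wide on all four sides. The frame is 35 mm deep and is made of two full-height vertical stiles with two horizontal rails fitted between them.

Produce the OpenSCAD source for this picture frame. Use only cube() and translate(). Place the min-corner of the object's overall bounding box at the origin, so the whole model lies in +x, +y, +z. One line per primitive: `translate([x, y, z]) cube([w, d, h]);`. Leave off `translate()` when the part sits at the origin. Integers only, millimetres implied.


cube([26, 35, 530]);
translate([721, 0, 0]) cube([26, 35, 530]);
translate([26, 0, 0]) cube([695, 35, 26]);
translate([26, 0, 504]) cube([695, 35, 26]);


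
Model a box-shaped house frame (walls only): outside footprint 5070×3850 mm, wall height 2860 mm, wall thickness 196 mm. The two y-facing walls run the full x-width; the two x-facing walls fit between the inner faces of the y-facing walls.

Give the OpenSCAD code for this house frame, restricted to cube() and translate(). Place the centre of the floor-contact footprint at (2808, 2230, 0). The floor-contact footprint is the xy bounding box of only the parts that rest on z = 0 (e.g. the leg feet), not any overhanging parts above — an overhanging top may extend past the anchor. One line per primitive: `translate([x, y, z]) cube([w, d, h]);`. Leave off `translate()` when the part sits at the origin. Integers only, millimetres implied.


translate([273, 305, 0]) cube([5070, 196, 2860]);
translate([273, 3959, 0]) cube([5070, 196, 2860]);
translate([273, 501, 0]) cube([196, 3458, 2860]);
translate([5147, 501, 0]) cube([196, 3458, 2860]);


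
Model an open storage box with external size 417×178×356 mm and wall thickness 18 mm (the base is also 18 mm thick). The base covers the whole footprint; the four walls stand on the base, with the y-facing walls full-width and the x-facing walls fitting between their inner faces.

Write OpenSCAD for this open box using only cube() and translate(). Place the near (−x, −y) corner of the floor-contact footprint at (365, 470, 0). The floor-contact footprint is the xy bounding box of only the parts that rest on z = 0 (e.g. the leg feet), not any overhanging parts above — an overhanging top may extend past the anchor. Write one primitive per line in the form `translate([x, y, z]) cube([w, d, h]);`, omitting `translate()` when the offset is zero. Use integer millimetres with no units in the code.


translate([365, 470, 0]) cube([417, 178, 18]);
translate([365, 470, 18]) cube([417, 18, 338]);
translate([365, 630, 18]) cube([417, 18, 338]);
translate([365, 488, 18]) cube([18, 142, 338]);
translate([764, 488, 18]) cube([18, 142, 338]);


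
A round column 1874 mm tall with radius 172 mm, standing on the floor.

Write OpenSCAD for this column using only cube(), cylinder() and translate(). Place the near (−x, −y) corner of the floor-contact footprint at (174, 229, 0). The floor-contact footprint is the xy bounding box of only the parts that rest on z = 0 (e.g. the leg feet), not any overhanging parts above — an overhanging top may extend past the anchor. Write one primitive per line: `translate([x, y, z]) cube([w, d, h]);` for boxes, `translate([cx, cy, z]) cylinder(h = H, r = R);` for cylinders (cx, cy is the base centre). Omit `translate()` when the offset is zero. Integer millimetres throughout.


translate([346, 401, 0]) cylinder(h = 1874, r = 172);


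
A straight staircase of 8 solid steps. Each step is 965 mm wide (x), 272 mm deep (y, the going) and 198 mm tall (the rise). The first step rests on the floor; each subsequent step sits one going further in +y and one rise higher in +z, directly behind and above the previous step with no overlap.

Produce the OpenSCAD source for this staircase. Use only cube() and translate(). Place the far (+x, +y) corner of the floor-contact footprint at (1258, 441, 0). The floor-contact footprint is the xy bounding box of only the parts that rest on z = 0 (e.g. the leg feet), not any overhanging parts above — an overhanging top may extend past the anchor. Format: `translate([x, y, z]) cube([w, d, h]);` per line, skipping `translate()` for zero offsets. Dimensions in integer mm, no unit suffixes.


translate([293, 169, 0]) cube([965, 272, 198]);
translate([293, 441, 198]) cube([965, 272, 198]);
translate([293, 713, 396]) cube([965, 272, 198]);
translate([293, 985, 594]) cube([965, 272, 198]);
translate([293, 1257, 792]) cube([965, 272, 198]);
translate([293, 1529, 990]) cube([965, 272, 198]);
translate([293, 1801, 1188]) cube([965, 272, 198]);
translate([293, 2073, 1386]) cube([965, 272, 198]);


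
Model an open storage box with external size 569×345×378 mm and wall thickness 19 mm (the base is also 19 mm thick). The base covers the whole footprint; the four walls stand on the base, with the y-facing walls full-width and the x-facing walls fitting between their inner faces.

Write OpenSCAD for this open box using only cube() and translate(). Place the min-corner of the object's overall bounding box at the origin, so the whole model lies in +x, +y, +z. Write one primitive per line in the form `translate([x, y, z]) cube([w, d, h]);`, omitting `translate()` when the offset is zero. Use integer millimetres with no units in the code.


cube([569, 345, 19]);
translate([0, 0, 19]) cube([569, 19, 359]);
translate([0, 326, 19]) cube([569, 19, 359]);
translate([0, 19, 19]) cube([19, 307, 359]);
translate([550, 19, 19]) cube([19, 307, 359]);


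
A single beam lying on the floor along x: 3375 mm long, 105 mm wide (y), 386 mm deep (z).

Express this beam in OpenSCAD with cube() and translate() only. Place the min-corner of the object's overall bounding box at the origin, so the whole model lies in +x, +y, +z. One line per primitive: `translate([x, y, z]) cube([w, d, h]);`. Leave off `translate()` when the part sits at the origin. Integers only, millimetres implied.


cube([3375, 105, 386]);


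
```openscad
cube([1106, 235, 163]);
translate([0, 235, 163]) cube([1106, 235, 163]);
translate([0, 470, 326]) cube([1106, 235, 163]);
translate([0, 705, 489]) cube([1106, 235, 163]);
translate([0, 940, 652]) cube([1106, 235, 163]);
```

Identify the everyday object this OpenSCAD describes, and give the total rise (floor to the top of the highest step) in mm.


A staircase. The total rise is 815 mm.

5 identical blocks, each offset up and back from the previous — a staircase. Each step is 163 mm tall and there are 5 of them, so the total rise is 5 × 163 = 815 mm.


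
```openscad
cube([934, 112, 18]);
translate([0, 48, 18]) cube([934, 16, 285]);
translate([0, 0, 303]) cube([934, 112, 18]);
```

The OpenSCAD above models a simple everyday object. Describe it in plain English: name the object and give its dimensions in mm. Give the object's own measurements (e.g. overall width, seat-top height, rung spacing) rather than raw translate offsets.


An I-beam lying along x, 934 mm long. Overall section height 321 mm. Two flanges 112 mm wide (y) and 18 mm thick, one on the floor and one at the top; a web 16 mm thick runs between them, centred on the flange width.


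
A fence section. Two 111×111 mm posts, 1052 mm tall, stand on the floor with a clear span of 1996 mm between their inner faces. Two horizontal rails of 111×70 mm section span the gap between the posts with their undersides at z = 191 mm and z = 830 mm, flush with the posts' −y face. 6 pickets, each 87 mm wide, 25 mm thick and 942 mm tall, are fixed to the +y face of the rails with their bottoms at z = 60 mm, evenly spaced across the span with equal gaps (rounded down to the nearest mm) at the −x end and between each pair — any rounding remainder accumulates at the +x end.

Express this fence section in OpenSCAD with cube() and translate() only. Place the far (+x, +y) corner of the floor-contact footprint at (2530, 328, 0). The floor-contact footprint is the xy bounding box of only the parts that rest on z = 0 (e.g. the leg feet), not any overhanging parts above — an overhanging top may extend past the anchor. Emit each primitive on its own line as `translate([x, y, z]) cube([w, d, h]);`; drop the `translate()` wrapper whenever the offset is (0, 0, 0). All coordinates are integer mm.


translate([312, 217, 0]) cube([111, 111, 1052]);
translate([2419, 217, 0]) cube([111, 111, 1052]);
translate([423, 217, 191]) cube([1996, 111, 70]);
translate([423, 217, 830]) cube([1996, 111, 70]);
translate([633, 328, 60]) cube([87, 25, 942]);
translate([930, 328, 60]) cube([87, 25, 942]);
translate([1227, 328, 60]) cube([87, 25, 942]);
translate([1524, 328, 60]) cube([87, 25, 942]);
translate([1821, 328, 60]) cube([87, 25, 942]);
translate([2118, 328, 60]) cube([87, 25, 942]);


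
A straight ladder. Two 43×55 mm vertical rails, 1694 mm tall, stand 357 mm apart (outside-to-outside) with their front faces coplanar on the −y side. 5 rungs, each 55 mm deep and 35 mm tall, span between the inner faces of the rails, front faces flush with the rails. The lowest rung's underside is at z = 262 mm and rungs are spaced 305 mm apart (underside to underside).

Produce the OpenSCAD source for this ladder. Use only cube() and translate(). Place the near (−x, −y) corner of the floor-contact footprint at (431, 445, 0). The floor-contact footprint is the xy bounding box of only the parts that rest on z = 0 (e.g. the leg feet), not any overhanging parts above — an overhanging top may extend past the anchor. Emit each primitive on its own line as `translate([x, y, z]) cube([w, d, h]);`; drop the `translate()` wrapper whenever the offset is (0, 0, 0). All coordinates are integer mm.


// rung span = 357 - 2*43 = 271
// rung[k] z = 262 + k*305
translate([431, 445, 0]) cube([43, 55, 1694]);
translate([745, 445, 0]) cube([43, 55, 1694]);
translate([474, 445, 262]) cube([271, 55, 35]);
translate([474, 445, 567]) cube([271, 55, 35]);
translate([474, 445, 872]) cube([271, 55, 35]);
translate([474, 445, 1177]) cube([271, 55, 35]);
translate([474, 445, 1482]) cube([271, 55, 35]);


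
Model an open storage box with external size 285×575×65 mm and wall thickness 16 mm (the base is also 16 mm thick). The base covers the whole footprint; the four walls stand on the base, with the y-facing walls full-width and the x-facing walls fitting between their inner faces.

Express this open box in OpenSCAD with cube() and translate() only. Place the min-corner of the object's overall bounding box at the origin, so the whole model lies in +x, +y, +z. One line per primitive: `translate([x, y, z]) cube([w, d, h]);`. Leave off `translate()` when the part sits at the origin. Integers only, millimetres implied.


cube([285, 575, 16]);
translate([0, 0, 16]) cube([285, 16, 49]);
translate([0, 559, 16]) cube([285, 16, 49]);
translate([0, 16, 16]) cube([16, 543, 49]);
translate([269, 16, 16]) cube([16, 543, 49]);


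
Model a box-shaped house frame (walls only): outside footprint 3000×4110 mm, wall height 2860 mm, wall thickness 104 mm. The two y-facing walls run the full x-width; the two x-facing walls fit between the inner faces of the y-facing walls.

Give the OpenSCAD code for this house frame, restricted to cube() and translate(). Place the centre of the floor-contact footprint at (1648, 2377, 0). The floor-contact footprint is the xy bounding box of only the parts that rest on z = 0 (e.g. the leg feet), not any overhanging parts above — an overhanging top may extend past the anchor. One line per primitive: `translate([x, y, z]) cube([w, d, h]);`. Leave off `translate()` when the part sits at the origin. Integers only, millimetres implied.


translate([148, 322, 0]) cube([3000, 104, 2860]);
translate([148, 4328, 0]) cube([3000, 104, 2860]);
translate([148, 426, 0]) cube([104, 3902, 2860]);
translate([3044, 426, 0]) cube([104, 3902, 2860]);


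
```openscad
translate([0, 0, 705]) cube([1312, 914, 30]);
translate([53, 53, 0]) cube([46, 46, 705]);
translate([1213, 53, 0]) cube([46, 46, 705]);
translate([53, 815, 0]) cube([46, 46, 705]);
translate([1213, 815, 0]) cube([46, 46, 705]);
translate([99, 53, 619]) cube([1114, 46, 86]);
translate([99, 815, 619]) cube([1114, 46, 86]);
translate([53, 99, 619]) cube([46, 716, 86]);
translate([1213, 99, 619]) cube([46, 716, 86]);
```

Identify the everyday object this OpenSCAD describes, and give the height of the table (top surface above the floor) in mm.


A table. The table height is 735 mm.

A 1312×914×30 slab sits at z = 705 on four 46 mm square posts — a table. The top surface is at 705 + 30 = 735 mm.


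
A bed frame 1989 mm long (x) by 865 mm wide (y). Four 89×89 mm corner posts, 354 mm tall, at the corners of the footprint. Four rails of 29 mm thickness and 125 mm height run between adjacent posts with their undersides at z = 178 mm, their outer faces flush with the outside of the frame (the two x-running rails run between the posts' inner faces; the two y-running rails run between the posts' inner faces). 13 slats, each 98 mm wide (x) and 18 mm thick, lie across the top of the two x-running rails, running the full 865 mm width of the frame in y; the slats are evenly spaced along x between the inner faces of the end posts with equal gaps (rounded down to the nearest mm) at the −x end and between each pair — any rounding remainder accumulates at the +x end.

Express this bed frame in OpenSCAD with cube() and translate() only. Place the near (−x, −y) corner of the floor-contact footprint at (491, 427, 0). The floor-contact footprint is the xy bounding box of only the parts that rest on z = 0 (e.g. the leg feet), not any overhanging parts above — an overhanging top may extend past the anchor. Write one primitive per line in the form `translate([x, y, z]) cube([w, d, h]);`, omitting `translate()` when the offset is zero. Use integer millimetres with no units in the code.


translate([491, 427, 0]) cube([89, 89, 354]);
translate([491, 1203, 0]) cube([89, 89, 354]);
translate([2391, 427, 0]) cube([89, 89, 354]);
translate([2391, 1203, 0]) cube([89, 89, 354]);
translate([580, 427, 178]) cube([1811, 29, 125]);
translate([580, 1263, 178]) cube([1811, 29, 125]);
translate([491, 516, 178]) cube([29, 687, 125]);
translate([2451, 516, 178]) cube([29, 687, 125]);
translate([618, 427, 303]) cube([98, 865, 18]);
translate([754, 427, 303]) cube([98, 865, 18]);
translate([890, 427, 303]) cube([98, 865, 18]);
translate([1026, 427, 303]) cube([98, 865, 18]);
translate([1162, 427, 303]) cube([98, 865, 18]);
translate([1298, 427, 303]) cube([98, 865, 18]);
translate([1434, 427, 303]) cube([98, 865, 18]);
translate([1570, 427, 303]) cube([98, 865, 18]);
translate([1706, 427, 303]) cube([98, 865, 18]);
translate([1842, 427, 303]) cube([98, 865, 18]);
translate([1978, 427, 303]) cube([98, 865, 18]);
translate([2114, 427, 303]) cube([98, 865, 18]);
translate([2250, 427, 303]) cube([98, 865, 18]);


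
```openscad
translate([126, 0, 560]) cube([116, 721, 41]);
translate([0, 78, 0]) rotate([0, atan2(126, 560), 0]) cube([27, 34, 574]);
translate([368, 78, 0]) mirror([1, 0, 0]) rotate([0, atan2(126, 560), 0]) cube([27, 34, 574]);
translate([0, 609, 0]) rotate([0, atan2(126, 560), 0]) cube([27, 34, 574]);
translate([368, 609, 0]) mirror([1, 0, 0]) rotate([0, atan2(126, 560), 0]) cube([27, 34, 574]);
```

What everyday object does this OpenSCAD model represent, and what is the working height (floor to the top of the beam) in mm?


A sawhorse. The overall height is 601 mm.

A beam across two mirrored pairs of raked legs — a sawhorse. The beam's underside is at z = 560 (matching the legs' vertical rise in atan2(126, 560)) and the beam is 41 mm tall, so its top is at 560 + 41 = 601 mm. The raked legs top out at the beam's underside, so that is the highest point.


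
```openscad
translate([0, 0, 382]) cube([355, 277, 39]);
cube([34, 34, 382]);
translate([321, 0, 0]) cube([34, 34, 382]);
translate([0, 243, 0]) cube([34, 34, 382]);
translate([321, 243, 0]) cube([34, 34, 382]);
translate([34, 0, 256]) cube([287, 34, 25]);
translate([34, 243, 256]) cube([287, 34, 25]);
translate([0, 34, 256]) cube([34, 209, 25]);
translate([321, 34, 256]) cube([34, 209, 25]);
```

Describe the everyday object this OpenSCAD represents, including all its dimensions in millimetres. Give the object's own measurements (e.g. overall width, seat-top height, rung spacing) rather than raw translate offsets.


A four-legged stool. The seat is a 355×277×39 mm slab whose top surface is at z = 421 mm; four square legs, each 34×34 mm in cross-section, run from the floor (z = 0) to the underside of the seat, each flush with a corner of the seat. Four stretchers, 34 mm wide and 25 mm tall, connect adjacent legs with their undersides at z = 256 mm, each running between the inner faces of the legs it joins and aligned with the legs' outer faces on the other axis.


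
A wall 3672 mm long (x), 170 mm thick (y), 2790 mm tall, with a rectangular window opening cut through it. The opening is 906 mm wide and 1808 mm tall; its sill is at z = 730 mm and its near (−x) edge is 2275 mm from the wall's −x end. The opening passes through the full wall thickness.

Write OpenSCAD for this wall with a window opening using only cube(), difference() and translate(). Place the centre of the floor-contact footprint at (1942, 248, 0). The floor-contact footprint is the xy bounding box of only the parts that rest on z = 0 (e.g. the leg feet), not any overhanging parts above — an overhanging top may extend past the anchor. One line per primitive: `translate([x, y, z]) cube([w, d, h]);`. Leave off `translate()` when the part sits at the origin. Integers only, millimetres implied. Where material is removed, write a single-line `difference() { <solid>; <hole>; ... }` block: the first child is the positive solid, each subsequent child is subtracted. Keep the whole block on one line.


difference() { translate([106, 163, 0]) cube([3672, 170, 2790]); translate([2381, 163, 730]) cube([906, 170, 1808]); }


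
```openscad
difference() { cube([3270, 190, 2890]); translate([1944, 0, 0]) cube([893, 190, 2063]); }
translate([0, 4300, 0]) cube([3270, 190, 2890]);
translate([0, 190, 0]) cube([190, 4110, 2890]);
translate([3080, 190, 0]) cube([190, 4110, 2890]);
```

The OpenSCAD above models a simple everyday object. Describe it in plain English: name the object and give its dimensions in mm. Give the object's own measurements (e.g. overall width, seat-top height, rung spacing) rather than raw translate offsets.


A single room: four walls, each 2890 mm tall and 190 mm thick, enclosing an outside footprint 3270×4490 mm (x × y), no floor or roof. The front and back walls (−y and +y sides) run the full x-width; the side walls fit between their inner faces. A door opening 893 mm wide and 2063 mm tall is cut through the front wall from the floor up, its −x edge 1944 mm from the wall's −x end.


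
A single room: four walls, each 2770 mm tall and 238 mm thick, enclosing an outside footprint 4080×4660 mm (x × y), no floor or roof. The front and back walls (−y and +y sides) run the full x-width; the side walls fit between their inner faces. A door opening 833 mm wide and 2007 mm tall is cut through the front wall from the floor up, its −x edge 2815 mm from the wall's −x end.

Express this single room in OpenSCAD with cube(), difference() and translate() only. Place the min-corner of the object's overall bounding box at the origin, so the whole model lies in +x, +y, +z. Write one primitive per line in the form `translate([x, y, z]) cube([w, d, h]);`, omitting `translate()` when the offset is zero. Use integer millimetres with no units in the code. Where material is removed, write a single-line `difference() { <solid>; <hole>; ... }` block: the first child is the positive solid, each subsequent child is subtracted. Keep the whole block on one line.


difference() { cube([4080, 238, 2770]); translate([2815, 0, 0]) cube([833, 238, 2007]); }
translate([0, 4422, 0]) cube([4080, 238, 2770]);
translate([0, 238, 0]) cube([238, 4184, 2770]);
translate([3842, 238, 0]) cube([238, 4184, 2770]);


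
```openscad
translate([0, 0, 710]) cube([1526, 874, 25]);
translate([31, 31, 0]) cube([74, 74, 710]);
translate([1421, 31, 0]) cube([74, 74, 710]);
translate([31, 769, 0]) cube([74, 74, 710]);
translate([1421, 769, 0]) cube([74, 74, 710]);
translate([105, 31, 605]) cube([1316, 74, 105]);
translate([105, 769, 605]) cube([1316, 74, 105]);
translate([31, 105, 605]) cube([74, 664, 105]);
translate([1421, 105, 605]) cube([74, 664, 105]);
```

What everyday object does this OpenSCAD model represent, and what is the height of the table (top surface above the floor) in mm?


A table. The table height is 735 mm.

A 1526×874×25 slab sits at z = 710 on four 74 mm square posts — a table. The top surface is at 710 + 25 = 735 mm.


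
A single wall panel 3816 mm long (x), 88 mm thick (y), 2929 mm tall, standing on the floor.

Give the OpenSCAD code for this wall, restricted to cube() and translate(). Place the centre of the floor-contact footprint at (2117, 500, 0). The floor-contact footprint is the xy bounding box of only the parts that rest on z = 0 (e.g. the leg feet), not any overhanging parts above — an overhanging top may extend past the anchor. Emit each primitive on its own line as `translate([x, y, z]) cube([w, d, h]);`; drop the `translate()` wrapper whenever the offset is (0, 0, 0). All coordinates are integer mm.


translate([209, 456, 0]) cube([3816, 88, 2929]);


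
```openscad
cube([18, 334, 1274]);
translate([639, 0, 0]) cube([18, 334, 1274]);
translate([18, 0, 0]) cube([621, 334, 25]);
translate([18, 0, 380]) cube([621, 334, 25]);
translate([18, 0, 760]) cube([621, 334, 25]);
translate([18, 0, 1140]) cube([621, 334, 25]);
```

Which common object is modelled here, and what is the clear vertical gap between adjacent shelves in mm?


A bookshelf. The clear shelf gap is 355 mm.

Two tall side panels with 4 horizontal boards between them — a bookshelf. The first two shelf undersides are at z = 0 and z = 380; with shelf thickness 25, the clear gap is 380 − 0 − 25 = 355 mm.


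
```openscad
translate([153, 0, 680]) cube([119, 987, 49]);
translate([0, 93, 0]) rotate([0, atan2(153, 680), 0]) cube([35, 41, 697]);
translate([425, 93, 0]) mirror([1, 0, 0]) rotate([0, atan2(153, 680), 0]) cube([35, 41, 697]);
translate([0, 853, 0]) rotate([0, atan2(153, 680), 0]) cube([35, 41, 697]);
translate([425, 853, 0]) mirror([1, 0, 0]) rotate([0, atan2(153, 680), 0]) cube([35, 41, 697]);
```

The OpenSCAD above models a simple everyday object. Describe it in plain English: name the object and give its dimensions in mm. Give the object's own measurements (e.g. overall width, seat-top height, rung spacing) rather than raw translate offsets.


A sawhorse. A 119×987×49 mm beam (x, y, z) sits on two A-frame leg pairs. Each pair is two raked legs of 35×41 mm section (41 mm along y) splaying symmetrically in x. Each leg rises 680 mm vertically over 153 mm of horizontal reach and is 697 mm long along its own axis. Every leg's outer bottom edge rests on the floor and its outer top edge meets a bottom edge of the beam — the left legs (tilting toward +x) meet the beam's −x bottom edge, the right legs (their mirror images, tilting toward −x) meet its +x bottom edge — so the leg tops tuck under the beam, the beam's underside is 680 mm above the floor, and the feet are 425 mm apart outside-to-outside with the beam centred between them. The two leg pairs are set in 93 mm from either end of the beam.


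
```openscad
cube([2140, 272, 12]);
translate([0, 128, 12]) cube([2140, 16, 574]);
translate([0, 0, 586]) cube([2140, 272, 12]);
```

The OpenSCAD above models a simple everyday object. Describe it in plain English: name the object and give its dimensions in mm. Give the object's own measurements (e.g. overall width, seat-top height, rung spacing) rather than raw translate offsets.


An I-beam lying along x, 2140 mm long. Overall section height 598 mm. Two flanges 272 mm wide (y) and 12 mm thick, one on the floor and one at the top; a web 16 mm thick runs between them, centred on the flange width.


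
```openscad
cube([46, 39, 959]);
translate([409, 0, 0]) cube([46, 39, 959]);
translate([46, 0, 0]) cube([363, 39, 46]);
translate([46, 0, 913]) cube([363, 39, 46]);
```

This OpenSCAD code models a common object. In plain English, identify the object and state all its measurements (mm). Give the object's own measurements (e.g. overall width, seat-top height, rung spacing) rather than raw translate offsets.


A rectangular picture frame lying in the x–z plane (depth along y). The opening is 363 mm wide (x) by 867 mm tall (z), surrounded by a border 46 mm wide on all four sides. The frame is 39 mm deep and is made of two full-height vertical stiles with two horizontal rails fitted between them.


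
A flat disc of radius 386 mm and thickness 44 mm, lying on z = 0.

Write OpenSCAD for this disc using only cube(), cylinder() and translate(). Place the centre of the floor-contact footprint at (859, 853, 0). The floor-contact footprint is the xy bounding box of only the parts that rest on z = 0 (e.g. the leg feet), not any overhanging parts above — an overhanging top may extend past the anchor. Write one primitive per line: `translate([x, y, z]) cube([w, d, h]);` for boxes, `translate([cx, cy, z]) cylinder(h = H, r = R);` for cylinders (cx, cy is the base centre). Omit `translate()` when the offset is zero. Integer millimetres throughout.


translate([859, 853, 0]) cylinder(h = 44, r = 386);


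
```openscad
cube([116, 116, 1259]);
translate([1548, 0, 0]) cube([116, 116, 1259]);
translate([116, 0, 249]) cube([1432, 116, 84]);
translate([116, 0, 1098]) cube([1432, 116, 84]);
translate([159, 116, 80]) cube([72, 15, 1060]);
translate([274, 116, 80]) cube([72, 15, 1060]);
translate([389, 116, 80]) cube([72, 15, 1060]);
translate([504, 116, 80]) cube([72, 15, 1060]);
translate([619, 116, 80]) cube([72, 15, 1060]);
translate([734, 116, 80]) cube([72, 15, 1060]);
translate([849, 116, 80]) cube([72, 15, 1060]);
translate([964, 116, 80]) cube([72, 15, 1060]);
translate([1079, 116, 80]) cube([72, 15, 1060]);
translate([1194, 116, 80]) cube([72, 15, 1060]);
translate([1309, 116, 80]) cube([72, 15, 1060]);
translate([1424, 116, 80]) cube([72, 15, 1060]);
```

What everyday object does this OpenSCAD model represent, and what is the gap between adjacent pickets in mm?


A fence section. The picket gap is 43 mm.

Two posts, two rails, 12 pickets — a fence section. Span 1432 mm holds 12 pickets of 72 mm with 13 equal gaps: ⌊(1432 − 12·72) / 13⌋ = 43 mm.


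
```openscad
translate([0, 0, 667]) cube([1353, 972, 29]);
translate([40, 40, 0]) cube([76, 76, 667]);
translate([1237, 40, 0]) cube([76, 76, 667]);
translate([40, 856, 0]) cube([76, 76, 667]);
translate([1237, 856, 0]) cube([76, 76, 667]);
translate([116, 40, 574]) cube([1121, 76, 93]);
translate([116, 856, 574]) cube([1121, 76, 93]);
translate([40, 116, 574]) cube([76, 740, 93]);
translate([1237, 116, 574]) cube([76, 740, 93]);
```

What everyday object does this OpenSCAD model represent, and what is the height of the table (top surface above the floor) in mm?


A table. The table height is 696 mm.

A 1353×972×29 slab sits at z = 667 on four 76 mm square posts — a table. The top surface is at 667 + 29 = 696 mm.


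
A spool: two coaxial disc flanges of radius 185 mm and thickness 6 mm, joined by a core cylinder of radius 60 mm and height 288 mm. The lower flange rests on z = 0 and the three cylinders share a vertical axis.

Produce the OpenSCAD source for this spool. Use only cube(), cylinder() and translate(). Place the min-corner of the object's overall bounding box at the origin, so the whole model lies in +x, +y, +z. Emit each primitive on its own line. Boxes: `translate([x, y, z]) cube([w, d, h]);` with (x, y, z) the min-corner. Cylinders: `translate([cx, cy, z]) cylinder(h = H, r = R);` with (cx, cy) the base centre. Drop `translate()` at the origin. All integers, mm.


translate([185, 185, 0]) cylinder(h = 6, r = 185);
translate([185, 185, 6]) cylinder(h = 288, r = 60);
translate([185, 185, 294]) cylinder(h = 6, r = 185);


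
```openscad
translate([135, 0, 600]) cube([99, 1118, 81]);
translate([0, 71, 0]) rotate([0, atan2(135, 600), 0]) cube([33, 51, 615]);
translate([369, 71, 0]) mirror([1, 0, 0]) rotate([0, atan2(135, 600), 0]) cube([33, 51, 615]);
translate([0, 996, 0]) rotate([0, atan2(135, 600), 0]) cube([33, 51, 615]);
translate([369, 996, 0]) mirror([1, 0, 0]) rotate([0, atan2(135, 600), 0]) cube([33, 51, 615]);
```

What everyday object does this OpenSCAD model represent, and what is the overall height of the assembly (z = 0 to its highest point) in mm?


A sawhorse. The overall height is 681 mm.

A beam across two mirrored pairs of raked legs — a sawhorse. The beam's underside is at z = 600 (matching the legs' vertical rise in atan2(135, 600)) and the beam is 81 mm tall, so its top is at 600 + 81 = 681 mm. The raked legs top out at the beam's underside, so that is the highest point.


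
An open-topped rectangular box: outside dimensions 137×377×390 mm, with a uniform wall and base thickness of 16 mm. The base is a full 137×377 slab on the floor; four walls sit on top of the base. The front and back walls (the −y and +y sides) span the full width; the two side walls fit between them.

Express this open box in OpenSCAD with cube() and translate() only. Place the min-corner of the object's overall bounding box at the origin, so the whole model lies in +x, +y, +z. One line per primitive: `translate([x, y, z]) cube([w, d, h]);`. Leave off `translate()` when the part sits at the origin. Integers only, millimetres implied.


cube([137, 377, 16]);
translate([0, 0, 16]) cube([137, 16, 374]);
translate([0, 361, 16]) cube([137, 16, 374]);
translate([0, 16, 16]) cube([16, 345, 374]);
translate([121, 16, 16]) cube([16, 345, 374]);


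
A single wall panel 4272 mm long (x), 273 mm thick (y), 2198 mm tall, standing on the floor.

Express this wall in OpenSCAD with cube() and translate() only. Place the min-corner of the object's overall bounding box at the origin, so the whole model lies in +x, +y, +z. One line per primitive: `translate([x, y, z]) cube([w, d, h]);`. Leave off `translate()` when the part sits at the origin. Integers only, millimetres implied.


cube([4272, 273, 2198]);


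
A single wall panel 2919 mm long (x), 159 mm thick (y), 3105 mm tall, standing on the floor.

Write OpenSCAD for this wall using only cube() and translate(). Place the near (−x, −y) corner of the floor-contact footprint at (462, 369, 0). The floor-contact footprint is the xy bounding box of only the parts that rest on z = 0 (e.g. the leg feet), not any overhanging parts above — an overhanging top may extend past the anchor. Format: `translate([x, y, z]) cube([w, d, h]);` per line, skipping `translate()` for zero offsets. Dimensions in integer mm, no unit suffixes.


translate([462, 369, 0]) cube([2919, 159, 3105]);


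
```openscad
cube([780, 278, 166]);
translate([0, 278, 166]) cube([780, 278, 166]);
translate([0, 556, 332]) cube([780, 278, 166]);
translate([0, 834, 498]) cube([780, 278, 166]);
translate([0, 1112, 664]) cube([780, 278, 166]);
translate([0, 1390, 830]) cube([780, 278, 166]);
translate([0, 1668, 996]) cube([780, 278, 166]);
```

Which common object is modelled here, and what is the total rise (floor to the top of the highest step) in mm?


A staircase. The total rise is 1162 mm.

7 identical blocks, each offset up and back from the previous — a staircase. Each step is 166 mm tall and there are 7 of them, so the total rise is 7 × 166 = 1162 mm.


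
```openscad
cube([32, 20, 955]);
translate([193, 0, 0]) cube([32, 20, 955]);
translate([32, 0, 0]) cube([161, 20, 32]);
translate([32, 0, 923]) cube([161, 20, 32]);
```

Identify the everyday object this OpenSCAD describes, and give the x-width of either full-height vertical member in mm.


A picture frame. The border width is 32 mm.

Four thin pieces enclosing a rectangular opening — a picture frame. The two full-height stiles are 955 mm tall; the top rail sits at z = 923 and is 32 mm tall, so the border above the opening is 955 − 923 = 32 mm, matching the stile x-width.


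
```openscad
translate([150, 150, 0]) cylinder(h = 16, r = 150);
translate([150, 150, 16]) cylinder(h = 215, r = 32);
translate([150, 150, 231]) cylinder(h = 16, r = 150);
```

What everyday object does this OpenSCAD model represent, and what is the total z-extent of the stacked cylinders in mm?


A spool. The overall height is 247 mm.

Three coaxial cylinders, large–small–large — a spool. Two 16 mm flanges and a 215 mm core give 16 + 215 + 16 = 247 mm.


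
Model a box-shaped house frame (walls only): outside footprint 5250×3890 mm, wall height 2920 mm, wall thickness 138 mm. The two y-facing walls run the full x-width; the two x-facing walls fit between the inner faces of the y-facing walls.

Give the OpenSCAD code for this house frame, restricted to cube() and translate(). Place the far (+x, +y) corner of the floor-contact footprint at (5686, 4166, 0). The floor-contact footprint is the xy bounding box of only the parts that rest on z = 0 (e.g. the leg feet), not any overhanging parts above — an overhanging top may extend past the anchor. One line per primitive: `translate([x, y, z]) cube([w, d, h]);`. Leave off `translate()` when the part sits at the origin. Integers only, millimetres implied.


translate([436, 276, 0]) cube([5250, 138, 2920]);
translate([436, 4028, 0]) cube([5250, 138, 2920]);
translate([436, 414, 0]) cube([138, 3614, 2920]);
translate([5548, 414, 0]) cube([138, 3614, 2920]);


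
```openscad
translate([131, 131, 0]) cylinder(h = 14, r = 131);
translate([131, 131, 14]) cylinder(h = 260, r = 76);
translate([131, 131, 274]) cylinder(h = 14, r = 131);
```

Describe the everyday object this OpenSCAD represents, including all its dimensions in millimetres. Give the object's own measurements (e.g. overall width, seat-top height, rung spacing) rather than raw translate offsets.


A spool: two coaxial disc flanges of radius 131 mm and thickness 14 mm, joined by a core cylinder of radius 76 mm and height 260 mm. The lower flange rests on z = 0 and the three cylinders share a vertical axis.


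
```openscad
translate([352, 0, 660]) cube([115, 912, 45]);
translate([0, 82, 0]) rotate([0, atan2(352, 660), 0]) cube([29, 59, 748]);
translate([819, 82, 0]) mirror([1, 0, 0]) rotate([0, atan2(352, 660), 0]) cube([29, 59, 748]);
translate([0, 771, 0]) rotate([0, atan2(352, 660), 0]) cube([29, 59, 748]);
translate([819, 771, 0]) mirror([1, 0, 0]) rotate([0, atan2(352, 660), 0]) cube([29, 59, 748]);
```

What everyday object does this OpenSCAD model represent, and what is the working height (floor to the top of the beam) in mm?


A sawhorse. The overall height is 705 mm.

A beam across two mirrored pairs of raked legs — a sawhorse. The beam's underside is at z = 660 (matching the legs' vertical rise in atan2(352, 660)) and the beam is 45 mm tall, so its top is at 660 + 45 = 705 mm. The raked legs top out at the beam's underside, so that is the highest point.


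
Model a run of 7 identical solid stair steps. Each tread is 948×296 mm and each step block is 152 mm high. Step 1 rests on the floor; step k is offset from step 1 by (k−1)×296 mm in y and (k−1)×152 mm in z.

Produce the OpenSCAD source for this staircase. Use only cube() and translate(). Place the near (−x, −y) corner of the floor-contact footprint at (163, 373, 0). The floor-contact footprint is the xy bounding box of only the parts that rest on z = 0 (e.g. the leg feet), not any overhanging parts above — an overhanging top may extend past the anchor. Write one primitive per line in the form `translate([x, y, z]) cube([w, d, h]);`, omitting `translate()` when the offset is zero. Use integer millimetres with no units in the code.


translate([163, 373, 0]) cube([948, 296, 152]);
translate([163, 669, 152]) cube([948, 296, 152]);
translate([163, 965, 304]) cube([948, 296, 152]);
translate([163, 1261, 456]) cube([948, 296, 152]);
translate([163, 1557, 608]) cube([948, 296, 152]);
translate([163, 1853, 760]) cube([948, 296, 152]);
translate([163, 2149, 912]) cube([948, 296, 152]);


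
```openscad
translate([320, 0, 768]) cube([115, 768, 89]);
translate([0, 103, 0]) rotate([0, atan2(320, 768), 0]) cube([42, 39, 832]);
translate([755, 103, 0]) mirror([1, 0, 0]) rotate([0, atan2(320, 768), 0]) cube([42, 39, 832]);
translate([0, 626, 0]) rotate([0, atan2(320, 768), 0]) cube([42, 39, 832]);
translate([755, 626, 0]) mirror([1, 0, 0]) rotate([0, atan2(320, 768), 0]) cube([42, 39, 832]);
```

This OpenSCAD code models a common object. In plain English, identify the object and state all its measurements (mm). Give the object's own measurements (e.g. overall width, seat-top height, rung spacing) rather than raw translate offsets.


A sawhorse. A 115×768×89 mm beam (x, y, z) sits on two A-frame leg pairs. Each pair is two raked legs of 42×39 mm section (39 mm along y) splaying symmetrically in x. Each leg rises 768 mm vertically over 320 mm of horizontal reach and is 832 mm long along its own axis. Every leg's outer bottom edge rests on the floor and its outer top edge meets a bottom edge of the beam — the left legs (tilting toward +x) meet the beam's −x bottom edge, the right legs (their mirror images, tilting toward −x) meet its +x bottom edge — so the leg tops tuck under the beam, the beam's underside is 768 mm above the floor, and the feet are 755 mm apart outside-to-outside with the beam centred between them. The two leg pairs are set in 103 mm from either end of the beam.


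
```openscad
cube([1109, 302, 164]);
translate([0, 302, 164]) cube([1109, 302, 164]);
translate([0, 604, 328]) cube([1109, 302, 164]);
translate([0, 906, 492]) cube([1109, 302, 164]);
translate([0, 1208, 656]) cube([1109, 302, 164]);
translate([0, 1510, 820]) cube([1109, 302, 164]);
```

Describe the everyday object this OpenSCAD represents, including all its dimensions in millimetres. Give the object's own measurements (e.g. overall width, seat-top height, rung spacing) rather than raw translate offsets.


A straight staircase of 6 solid steps. Each step is 1109 mm wide (x), 302 mm deep (y, the going) and 164 mm tall (the rise). The first step rests on the floor; each subsequent step sits one going further in +y and one rise higher in +z, directly behind and above the previous step with no overlap.


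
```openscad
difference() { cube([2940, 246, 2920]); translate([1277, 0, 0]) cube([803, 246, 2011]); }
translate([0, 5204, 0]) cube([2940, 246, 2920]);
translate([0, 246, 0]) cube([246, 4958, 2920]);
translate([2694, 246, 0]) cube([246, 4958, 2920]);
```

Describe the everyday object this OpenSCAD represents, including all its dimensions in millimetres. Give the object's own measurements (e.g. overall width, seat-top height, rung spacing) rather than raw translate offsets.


A single room: four walls, each 2920 mm tall and 246 mm thick, enclosing an outside footprint 2940×5450 mm (x × y), no floor or roof. The front and back walls (−y and +y sides) run the full x-width; the side walls fit between their inner faces. A door opening 803 mm wide and 2011 mm tall is cut through the front wall from the floor up, its −x edge 1277 mm from the wall's −x end.
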